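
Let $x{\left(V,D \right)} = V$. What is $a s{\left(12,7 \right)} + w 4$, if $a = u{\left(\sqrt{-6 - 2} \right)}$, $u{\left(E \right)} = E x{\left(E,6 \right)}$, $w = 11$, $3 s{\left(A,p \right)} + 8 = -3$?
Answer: $\frac{220}{3} \approx 73.333$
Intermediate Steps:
$s{\left(A,p \right)} = - \frac{11}{3}$ ($s{\left(A,p \right)} = - \frac{8}{3} + \frac{1}{3} \left(-3\right) = - \frac{8}{3} - 1 = - \frac{11}{3}$)
$u{\left(E \right)} = E^{2}$ ($u{\left(E \right)} = E E = E^{2}$)
$a = -8$ ($a = \left(\sqrt{-6 - 2}\right)^{2} = \left(\sqrt{-8}\right)^{2} = \left(2 i \sqrt{2}\right)^{2} = -8$)
$a s{\left(12,7 \right)} + w 4 = \left(-8\right) \left(- \frac{11}{3}\right) + 11 \cdot 4 = \frac{88}{3} + 44 = \frac{220}{3}$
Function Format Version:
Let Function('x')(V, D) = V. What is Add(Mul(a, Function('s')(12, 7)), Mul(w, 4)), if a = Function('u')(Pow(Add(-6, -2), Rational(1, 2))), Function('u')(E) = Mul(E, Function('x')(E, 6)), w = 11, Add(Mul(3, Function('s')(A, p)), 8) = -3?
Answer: Rational(220, 3) ≈ 73.333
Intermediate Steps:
Function('s')(A, p) = Rational(-11, 3) (Function('s')(A, p) = Add(Rational(-8, 3), Mul(Rational(1, 3), -3)) = Add(Rational(-8, 3), -1) = Rational(-11, 3))
Function('u')(E) = Pow(E, 2) (Function('u')(E) = Mul(E, E) = Pow(E, 2))
a = -8 (a = Pow(Pow(Add(-6, -2), Rational(1, 2)), 2) = Pow(Pow(-8, Rational(1, 2)), 2) = Pow(Mul(2, I, Pow(2, Rational(1, 2))), 2) = -8)
Add(Mul(a, Function('s')(12, 7)), Mul(w, 4)) = Add(Mul(-8, Rational(-11, 3)), Mul(11, 4)) = Add(Rational(88, 3), 44) = Rational(220, 3)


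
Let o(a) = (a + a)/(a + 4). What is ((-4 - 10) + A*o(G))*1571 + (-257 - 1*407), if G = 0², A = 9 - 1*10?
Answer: -22658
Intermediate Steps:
A = -1 (A = 9 - 10 = -1)
G = 0
o(a) = 2*a/(4 + a) (o(a) = (2*a)/(4 + a) = 2*a/(4 + a))
((-4 - 10) + A*o(G))*1571 + (-257 - 1*407) = ((-4 - 10) - 2*0/(4 + 0))*1571 + (-257 - 1*407) = (-14 - 2*0/4)*1571 + (-257 - 407) = (-14 - 2*0/4)*1571 - 664 = (-14 - 1*0)*1571 - 664 = (-14 + 0)*1571 - 664 = -14*1571 - 664 = -21994 - 664 = -22658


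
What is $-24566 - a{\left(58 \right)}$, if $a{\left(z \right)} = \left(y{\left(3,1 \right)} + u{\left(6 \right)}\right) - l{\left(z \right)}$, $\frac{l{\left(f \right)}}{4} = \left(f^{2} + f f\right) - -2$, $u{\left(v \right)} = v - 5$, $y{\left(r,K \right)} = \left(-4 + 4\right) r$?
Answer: $2353$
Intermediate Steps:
$y{\left(r,K \right)} = 0$ ($y{\left(r,K \right)} = 0 r = 0$)
$u{\left(v \right)} = -5 + v$
$l{\left(f \right)} = 8 + 8 f^{2}$ ($l{\left(f \right)} = 4 \left(\left(f^{2} + f f\right) - -2\right) = 4 \left(\left(f^{2} + f^{2}\right) + 2\right) = 4 \left(2 f^{2} + 2\right) = 4 \left(2 + 2 f^{2}\right) = 8 + 8 f^{2}$)
$a{\left(z \right)} = -7 - 8 z^{2}$ ($a{\left(z \right)} = \left(0 + \left(-5 + 6\right)\right) - \left(8 + 8 z^{2}\right) = \left(0 + 1\right) - \left(8 + 8 z^{2}\right) = 1 - \left(8 + 8 z^{2}\right) = -7 - 8 z^{2}$)
$-24566 - a{\left(58 \right)} = -24566 - \left(-7 - 8 \cdot 58^{2}\right) = -24566 - \left(-7 - 26912\right) = -24566 - -26919 = -24566 + 26919 = 2353$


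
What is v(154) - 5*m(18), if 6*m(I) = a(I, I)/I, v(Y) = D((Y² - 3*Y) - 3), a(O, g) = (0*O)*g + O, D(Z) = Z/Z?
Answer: ⅙ ≈ 0.16667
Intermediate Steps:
D(Z) = 1
a(O, g) = O (a(O, g) = 0*g + O = 0 + O = O)
v(Y) = 1
m(I) = ⅙ (m(I) = (I/I)/6 = (⅙)*1 = ⅙)
v(154) - 5*m(18) = 1 - 5/6 = 1 - 1*⅚ = 1 - ⅚ = ⅙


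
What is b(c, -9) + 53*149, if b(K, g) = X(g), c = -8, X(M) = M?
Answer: 7888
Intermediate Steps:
b(K, g) = g
b(c, -9) + 53*149 = -9 + 53*149 = -9 + 7897 = 7888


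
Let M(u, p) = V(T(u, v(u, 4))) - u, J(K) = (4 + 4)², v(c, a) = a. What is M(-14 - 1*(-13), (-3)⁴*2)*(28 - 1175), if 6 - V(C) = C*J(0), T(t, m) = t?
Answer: -81437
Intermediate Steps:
J(K) = 64 (J(K) = 8² = 64)
V(C) = 6 - 64*C (V(C) = 6 - C*64 = 6 - 64*C)
M(u, p) = 6 - 65*u (M(u, p) = (6 - 64*u) - u = 6 - 65*u)
M(-14 - 1*(-13), (-3)⁴*2)*(28 - 1175) = (6 - 65*(-14 - 1*(-13)))*(28 - 1175) = (6 - 65*(-14 + 13))*(-1147) = (6 - 65*(-1))*(-1147) = (6 + 65)*(-1147) = 71*(-1147) = -81437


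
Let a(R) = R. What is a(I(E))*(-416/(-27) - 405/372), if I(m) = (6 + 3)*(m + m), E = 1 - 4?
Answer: -47939/62 ≈ -773.21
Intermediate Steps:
E = -3
I(m) = 18*m (I(m) = 9*(2*m) = 18*m)
a(I(E))*(-416/(-27) - 405/372) = (18*(-3))*(-416/(-27) - 405/372) = -54*(-416*(-1/27) - 405*1/372) = -54*(416/27 - 135/124) = -54*47939/3348 = -47939/62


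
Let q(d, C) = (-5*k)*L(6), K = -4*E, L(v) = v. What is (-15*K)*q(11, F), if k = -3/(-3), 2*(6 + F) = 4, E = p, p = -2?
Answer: 3600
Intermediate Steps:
E = -2
K = 8 (K = -4*(-2) = 8)
F = -4 (F = -6 + (1/2)*4 = -6 + 2 = -4)
k = 1 (k = -3*(-1/3) = 1)
q(d, C) = -30 (q(d, C) = -5*1*6 = -5*6 = -30)
(-15*K)*q(11, F) = -15*8*(-30) = -120*(-30) = 3600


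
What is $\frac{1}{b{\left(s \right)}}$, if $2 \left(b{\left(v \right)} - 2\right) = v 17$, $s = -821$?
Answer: $- \frac{2}{13953} \approx -0.00014334$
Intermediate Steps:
$b{\left(v \right)} = 2 + \frac{17 v}{2}$ ($b{\left(v \right)} = 2 + \frac{v 17}{2} = 2 + \frac{17 v}{2}$)
$\frac{1}{b{\left(s \right)}} = \frac{1}{2 + \frac{17}{2} \left(-821\right)} = \frac{1}{2 - \frac{13957}{2}} = \frac{1}{- \frac{13953}{2}} = - \frac{2}{13953}$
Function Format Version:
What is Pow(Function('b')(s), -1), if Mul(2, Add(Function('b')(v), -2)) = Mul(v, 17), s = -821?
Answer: Rational(-2, 13953) ≈ -0.00014334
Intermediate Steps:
Function('b')(v) = Add(2, Mul(Rational(17, 2), v)) (Function('b')(v) = Add(2, Mul(Rational(1, 2), Mul(v, 17))) = Add(2, Mul(Rational(1, 2), Mul(17, v))) = Add(2, Mul(Rational(17, 2), v)))
Pow(Function('b')(s), -1) = Pow(Add(2, Mul(Rational(17, 2), -821)), -1) = Pow(Add(2, Rational(-13957, 2)), -1) = Pow(Rational(-13953, 2), -1) = Rational(-2, 13953)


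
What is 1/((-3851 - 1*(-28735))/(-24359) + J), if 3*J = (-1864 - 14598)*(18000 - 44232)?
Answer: 24359/3506325245468 ≈ 6.9472e-9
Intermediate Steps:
J = 143943728 (J = ((-1864 - 14598)*(18000 - 44232))/3 = (-16462*(-26232))/3 = (⅓)*431831184 = 143943728)
1/((-3851 - 1*(-28735))/(-24359) + J) = 1/((-3851 - 1*(-28735))/(-24359) + 143943728) = 1/((-3851 + 28735)*(-1/24359) + 143943728) = 1/(24884*(-1/24359) + 143943728) = 1/(-24884/24359 + 143943728) = 1/(3506325245468/24359) = 24359/3506325245468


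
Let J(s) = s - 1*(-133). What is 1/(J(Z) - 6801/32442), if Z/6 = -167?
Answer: -10814/9399633 ≈ -0.0011505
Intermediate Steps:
Z = -1002 (Z = 6*(-167) = -1002)
J(s) = 133 + s (J(s) = s + 133 = 133 + s)
1/(J(Z) - 6801/32442) = 1/((133 - 1002) - 6801/32442) = 1/(-869 - 6801*1/32442) = 1/(-869 - 2267/10814) = 1/(-9399633/10814) = -10814/9399633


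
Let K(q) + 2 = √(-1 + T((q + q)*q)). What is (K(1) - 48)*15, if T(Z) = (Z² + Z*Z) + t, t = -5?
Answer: -750 + 15*√2 ≈ -728.79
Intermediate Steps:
T(Z) = -5 + 2*Z² (T(Z) = (Z² + Z*Z) - 5 = (Z² + Z²) - 5 = 2*Z² - 5 = -5 + 2*Z²)
K(q) = -2 + √(-6 + 8*q⁴) (K(q) = -2 + √(-1 + (-5 + 2*((q + q)*q)²)) = -2 + √(-1 + (-5 + 2*((2*q)*q)²)) = -2 + √(-1 + (-5 + 2*(2*q²)²)) = -2 + √(-1 + (-5 + 2*(4*q⁴))) = -2 + √(-1 + (-5 + 8*q⁴)) = -2 + √(-6 + 8*q⁴))
(K(1) - 48)*15 = ((-2 + √(-6 + 8*1⁴)) - 48)*15 = ((-2 + √(-6 + 8*1)) - 48)*15 = ((-2 + √(-6 + 8)) - 48)*15 = ((-2 + √2) - 48)*15 = (-50 + √2)*15 = -750 + 15*√2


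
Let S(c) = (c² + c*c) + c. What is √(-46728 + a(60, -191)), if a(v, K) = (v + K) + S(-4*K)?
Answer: √1121297 ≈ 1058.9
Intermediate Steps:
S(c) = c + 2*c² (S(c) = (c² + c²) + c = 2*c² + c = c + 2*c²)
a(v, K) = K + v - 4*K*(1 - 8*K) (a(v, K) = (v + K) + (-4*K)*(1 + 2*(-4*K)) = (K + v) + (-4*K)*(1 - 8*K) = (K + v) - 4*K*(1 - 8*K) = K + v - 4*K*(1 - 8*K))
√(-46728 + a(60, -191)) = √(-46728 + (60 - 3*(-191) + 32*(-191)²)) = √(-46728 + (60 + 573 + 32*36481)) = √(-46728 + (60 + 573 + 1167392)) = √(-46728 + 1168025) = √1121297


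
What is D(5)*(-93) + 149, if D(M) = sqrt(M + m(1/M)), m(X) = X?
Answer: 149 - 93*sqrt(130)/5 ≈ -63.073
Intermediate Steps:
D(M) = sqrt(M + 1/M)
D(5)*(-93) + 149 = sqrt(5 + 1/5)*(-93) + 149 = sqrt(26/5)*(-93) + 149 = (sqrt(130)/5)*(-93) + 149 = -93*sqrt(130)/5 + 149 = 149 - 93*sqrt(130)/5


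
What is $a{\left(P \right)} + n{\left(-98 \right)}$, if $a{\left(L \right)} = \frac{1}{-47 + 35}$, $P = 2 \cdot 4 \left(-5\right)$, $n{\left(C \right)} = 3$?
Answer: $\frac{35}{12} \approx 2.9167$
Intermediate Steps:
$P = -40$ ($P = 8 \left(-5\right) = -40$)
$a{\left(L \right)} = - \frac{1}{12}$ ($a{\left(L \right)} = \frac{1}{-12} = - \frac{1}{12}$)
$a{\left(P \right)} + n{\left(-98 \right)} = - \frac{1}{12} + 3 = \frac{35}{12}$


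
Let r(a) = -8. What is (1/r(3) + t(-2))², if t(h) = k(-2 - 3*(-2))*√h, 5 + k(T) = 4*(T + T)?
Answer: (1 - 216*I*√2)²/64 ≈ -1458.0 - 9.5459*I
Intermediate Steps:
k(T) = -5 + 8*T (k(T) = -5 + 4*(T + T) = -5 + 4*(2*T) = -5 + 8*T)
t(h) = 27*√h (t(h) = (-5 + 8*(-2 - 3*(-2)))*√h = (-5 + 8*(-2 + 6))*√h = (-5 + 8*4)*√h = (-5 + 32)*√h = 27*√h)
(1/r(3) + t(-2))² = (1/(-8) + 27*√(-2))² = (-⅛ + 27*(I*√2))² = (-⅛ + 27*I*√2)²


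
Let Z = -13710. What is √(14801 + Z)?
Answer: √1091 ≈ 33.030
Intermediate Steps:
√(14801 + Z) = √(14801 - 13710) = √1091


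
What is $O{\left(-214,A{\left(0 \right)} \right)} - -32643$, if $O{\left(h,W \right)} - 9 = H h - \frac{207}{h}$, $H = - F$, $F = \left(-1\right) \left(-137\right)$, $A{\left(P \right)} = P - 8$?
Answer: $\frac{13261787}{214} \approx 61971.0$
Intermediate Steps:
$A{\left(P \right)} = -8 + P$ ($A{\left(P \right)} = P - 8 = -8 + P$)
$F = 137$
$H = -137$ ($H = \left(-1\right) 137 = -137$)
$O{\left(h,W \right)} = 9 - \frac{207}{h} - 137 h$ ($O{\left(h,W \right)} = 9 - \left(137 h + \frac{207}{h}\right) = 9 - \frac{207}{h} - 137 h$)
$O{\left(-214,A{\left(0 \right)} \right)} - -32643 = \left(9 - \frac{207}{-214} - -29318\right) - -32643 = \left(9 - - \frac{207}{214} + 29318\right) + 32643 = \left(9 + \frac{207}{214} + 29318\right) + 32643 = \frac{6276185}{214} + 32643 = \frac{13261787}{214}$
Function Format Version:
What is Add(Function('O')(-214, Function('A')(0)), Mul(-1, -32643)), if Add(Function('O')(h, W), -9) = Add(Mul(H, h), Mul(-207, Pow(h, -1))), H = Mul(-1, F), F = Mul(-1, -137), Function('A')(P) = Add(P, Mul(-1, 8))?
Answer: Rational(13261787, 214) ≈ 61971.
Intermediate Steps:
Function('A')(P) = Add(-8, P) (Function('A')(P) = Add(P, -8) = Add(-8, P))
F = 137
H = -137 (H = Mul(-1, 137) = -137)
Function('O')(h, W) = Add(9, Mul(-207, Pow(h, -1)), Mul(-137, h)) (Function('O')(h, W) = Add(9, Add(Mul(-137, h), Mul(-207, Pow(h, -1)))) = Add(9, Add(Mul(-207, Pow(h, -1)), Mul(-137, h))) = Add(9, Mul(-207, Pow(h, -1)), Mul(-137, h)))
Add(Function('O')(-214, Function('A')(0)), Mul(-1, -32643)) = Add(Add(9, Mul(-207, Pow(-214, -1)), Mul(-137, -214)), Mul(-1, -32643)) = Add(Add(9, Mul(-207, Rational(-1, 214)), 29318), 32643) = Add(Add(9, Rational(207, 214), 29318), 32643) = Add(Rational(6276185, 214), 32643) = Rational(13261787, 214)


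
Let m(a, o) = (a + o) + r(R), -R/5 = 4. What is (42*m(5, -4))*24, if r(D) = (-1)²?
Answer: 2016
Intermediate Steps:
R = -20 (R = -5*4 = -20)
r(D) = 1
m(a, o) = 1 + a + o (m(a, o) = (a + o) + 1 = 1 + a + o)
(42*m(5, -4))*24 = (42*(1 + 5 - 4))*24 = (42*2)*24 = 84*24 = 2016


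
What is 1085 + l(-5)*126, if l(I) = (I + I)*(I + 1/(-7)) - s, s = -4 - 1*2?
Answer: 8321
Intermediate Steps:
s = -6 (s = -4 - 2 = -6)
l(I) = 6 + 2*I*(-⅐ + I) (l(I) = (I + I)*(I + 1/(-7)) - 1*(-6) = (2*I)*(I - ⅐) + 6 = (2*I)*(-⅐ + I) + 6 = 2*I*(-⅐ + I) + 6 = 6 + 2*I*(-⅐ + I))
1085 + l(-5)*126 = 1085 + (6 + 2*(-5)² - 2/7*(-5))*126 = 1085 + (6 + 2*25 + 10/7)*126 = 1085 + (6 + 50 + 10/7)*126 = 1085 + (402/7)*126 = 1085 + 7236 = 8321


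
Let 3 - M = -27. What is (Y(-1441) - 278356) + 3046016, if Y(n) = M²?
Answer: 2768560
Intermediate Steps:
M = 30 (M = 3 - 1*(-27) = 3 + 27 = 30)
Y(n) = 900 (Y(n) = 30² = 900)
(Y(-1441) - 278356) + 3046016 = (900 - 278356) + 3046016 = -277456 + 3046016 = 2768560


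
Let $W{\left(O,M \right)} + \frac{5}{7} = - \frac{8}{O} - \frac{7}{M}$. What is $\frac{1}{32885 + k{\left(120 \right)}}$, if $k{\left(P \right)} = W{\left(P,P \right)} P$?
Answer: $\frac{7}{229490} \approx 3.0502 \cdot 10^{-5}$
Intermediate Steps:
$W{\left(O,M \right)} = - \frac{5}{7} - \frac{8}{O} - \frac{7}{M}$ ($W{\left(O,M \right)} = - \frac{5}{7} - \left(\frac{7}{M} + \frac{8}{O}\right) = - \frac{5}{7} - \frac{8}{O} - \frac{7}{M}$)
$k{\left(P \right)} = P \left(- \frac{5}{7} - \frac{15}{P}\right)$ ($k{\left(P \right)} = \left(- \frac{5}{7} - \frac{8}{P} - \frac{7}{P}\right) P = \left(- \frac{5}{7} - \frac{15}{P}\right) P = P \left(- \frac{5}{7} - \frac{15}{P}\right)$)
$\frac{1}{32885 + k{\left(120 \right)}} = \frac{1}{32885 - \frac{705}{7}} = \frac{1}{\frac{229490}{7}} = \frac{7}{229490}$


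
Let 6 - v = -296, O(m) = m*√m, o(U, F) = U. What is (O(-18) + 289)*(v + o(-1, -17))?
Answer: 86989 - 16254*I*√2 ≈ 86989.0 - 22987.0*I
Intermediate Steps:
O(m) = m^(3/2)
v = 302 (v = 6 - 1*(-296) = 6 + 296 = 302)
(O(-18) + 289)*(v + o(-1, -17)) = ((-18)^(3/2) + 289)*(302 - 1) = (-54*I*√2 + 289)*301 = (289 - 54*I*√2)*301 = 86989 - 16254*I*√2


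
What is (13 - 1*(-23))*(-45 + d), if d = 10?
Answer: -1260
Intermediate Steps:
(13 - 1*(-23))*(-45 + d) = (13 - 1*(-23))*(-45 + 10) = (13 + 23)*(-35) = 36*(-35) = -1260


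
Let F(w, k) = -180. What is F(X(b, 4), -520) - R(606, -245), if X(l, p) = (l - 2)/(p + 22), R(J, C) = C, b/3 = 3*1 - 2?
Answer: 65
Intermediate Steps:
b = 3 (b = 3*(3*1 - 2) = 3*(3 - 2) = 3*1 = 3)
X(l, p) = (-2 + l)/(22 + p)
F(X(b, 4), -520) - R(606, -245) = -180 - 1*(-245) = -180 + 245 = 65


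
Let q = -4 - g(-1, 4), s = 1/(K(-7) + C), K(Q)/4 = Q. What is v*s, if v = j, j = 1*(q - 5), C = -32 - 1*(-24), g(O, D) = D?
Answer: 13/36 ≈ 0.36111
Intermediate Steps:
C = -8 (C = -32 + 24 = -8)
K(Q) = 4*Q
s = -1/36 (s = 1/(4*(-7) - 8) = 1/(-28 - 8) = 1/(-36) = -1/36 ≈ -0.027778)
q = -8 (q = -4 - 1*4 = -4 - 4 = -8)
j = -13 (j = 1*(-8 - 5) = 1*(-13) = -13)
v = -13
v*s = -13*(-1/36) = 13/36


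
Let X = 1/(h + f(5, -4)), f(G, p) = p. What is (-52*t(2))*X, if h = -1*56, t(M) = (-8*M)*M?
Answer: -416/15 ≈ -27.733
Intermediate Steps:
t(M) = -8*M**2
h = -56
X = -1/60 (X = 1/(-56 - 4) = 1/(-60) = -1/60 ≈ -0.016667)
(-52*t(2))*X = -(-416)*2**2*(-1/60) = -(-416)*4*(-1/60) = -52*(-32)*(-1/60) = 1664*(-1/60) = -416/15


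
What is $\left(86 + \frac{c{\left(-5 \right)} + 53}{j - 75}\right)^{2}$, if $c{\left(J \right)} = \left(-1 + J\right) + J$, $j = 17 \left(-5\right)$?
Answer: $\frac{47045881}{6400} \approx 7350.9$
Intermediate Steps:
$j = -85$
$c{\left(J \right)} = -1 + 2 J$
$\left(86 + \frac{c{\left(-5 \right)} + 53}{j - 75}\right)^{2} = \left(86 + \frac{\left(-1 + 2 \left(-5\right)\right) + 53}{-85 - 75}\right)^{2} = \left(86 + \frac{\left(-1 - 10\right) + 53}{-160}\right)^{2} = \left(86 + \left(-11 + 53\right) \left(- \frac{1}{160}\right)\right)^{2} = \left(86 + 42 \left(- \frac{1}{160}\right)\right)^{2} = \left(86 - \frac{21}{80}\right)^{2} = \left(\frac{6859}{80}\right)^{2} = \frac{47045881}{6400}$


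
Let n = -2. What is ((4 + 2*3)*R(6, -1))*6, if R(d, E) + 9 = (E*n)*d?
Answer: 180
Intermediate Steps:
R(d, E) = -9 - 2*E*d (R(d, E) = -9 + (E*(-2))*d = -9 + (-2*E)*d = -9 - 2*E*d)
((4 + 2*3)*R(6, -1))*6 = ((4 + 2*3)*(-9 - 2*(-1)*6))*6 = ((4 + 6)*(-9 + 12))*6 = (10*3)*6 = 30*6 = 180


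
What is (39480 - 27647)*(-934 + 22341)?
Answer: 253309031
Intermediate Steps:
(39480 - 27647)*(-934 + 22341) = 11833*21407 = 253309031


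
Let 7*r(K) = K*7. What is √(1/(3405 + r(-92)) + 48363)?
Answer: 2*√132707698015/3313 ≈ 219.92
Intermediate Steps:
r(K) = K (r(K) = (K*7)/7 = (7*K)/7 = K)
√(1/(3405 + r(-92)) + 48363) = √(1/(3405 - 92) + 48363) = √(1/3313 + 48363) = √(160226620/3313) = 2*√132707698015/3313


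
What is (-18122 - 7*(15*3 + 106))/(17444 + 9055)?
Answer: -6393/8833 ≈ -0.72376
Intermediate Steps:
(-18122 - 7*(15*3 + 106))/(17444 + 9055) = (-18122 - 7*(45 + 106))/26499 = (-18122 - 7*151)*(1/26499) = (-18122 - 1057)*(1/26499) = -19179*1/26499 = -6393/8833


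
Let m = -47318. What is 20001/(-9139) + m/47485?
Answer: -1382186687/433965415 ≈ -3.1850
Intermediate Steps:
20001/(-9139) + m/47485 = 20001/(-9139) - 47318/47485 = 20001*(-1/9139) - 47318*1/47485 = -20001/9139 - 47318/47485 = -1382186687/433965415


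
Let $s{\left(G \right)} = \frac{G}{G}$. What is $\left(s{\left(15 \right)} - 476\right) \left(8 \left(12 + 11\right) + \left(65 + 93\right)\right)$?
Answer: $-162450$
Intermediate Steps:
$s{\left(G \right)} = 1$
$\left(s{\left(15 \right)} - 476\right) \left(8 \left(12 + 11\right) + \left(65 + 93\right)\right) = \left(1 - 476\right) \left(8 \left(12 + 11\right) + \left(65 + 93\right)\right) = - 475 \left(8 \cdot 23 + 158\right) = - 475 \left(184 + 158\right) = \left(-475\right) 342 = -162450$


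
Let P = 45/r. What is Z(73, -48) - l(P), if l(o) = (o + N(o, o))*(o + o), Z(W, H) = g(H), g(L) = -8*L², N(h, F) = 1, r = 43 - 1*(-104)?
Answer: -44257152/2401 ≈ -18433.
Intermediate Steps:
r = 147 (r = 43 + 104 = 147)
Z(W, H) = -8*H²
P = 15/49 (P = 45/147 = 45*(1/147) = 15/49 ≈ 0.30612)
l(o) = 2*o*(1 + o) (l(o) = (o + 1)*(o + o) = (1 + o)*(2*o) = 2*o*(1 + o))
Z(73, -48) - l(P) = -8*(-48)² - 2*15*(1 + 15/49)/49 = -8*2304 - 2*15*64/(49*49) = -18432 - 1*1920/2401 = -18432 - 1920/2401 = -44257152/2401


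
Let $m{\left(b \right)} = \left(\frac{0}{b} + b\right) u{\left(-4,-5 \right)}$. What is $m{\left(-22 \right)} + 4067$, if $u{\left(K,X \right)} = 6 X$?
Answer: $4727$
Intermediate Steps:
$m{\left(b \right)} = - 30 b$ ($m{\left(b \right)} = \left(\frac{0}{b} + b\right) 6 \left(-5\right) = \left(0 + b\right) \left(-30\right) = b \left(-30\right) = - 30 b$)
$m{\left(-22 \right)} + 4067 = \left(-30\right) \left(-22\right) + 4067 = 660 + 4067 = 4727$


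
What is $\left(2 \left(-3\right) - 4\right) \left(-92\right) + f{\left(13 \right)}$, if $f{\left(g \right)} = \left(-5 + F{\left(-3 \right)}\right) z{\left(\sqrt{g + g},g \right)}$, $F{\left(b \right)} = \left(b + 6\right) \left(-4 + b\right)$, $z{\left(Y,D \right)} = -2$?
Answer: $972$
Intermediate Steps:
$F{\left(b \right)} = \left(-4 + b\right) \left(6 + b\right)$ ($F{\left(b \right)} = \left(6 + b\right) \left(-4 + b\right) = \left(-4 + b\right) \left(6 + b\right)$)
$f{\left(g \right)} = 52$ ($f{\left(g \right)} = \left(-5 + \left(-24 + \left(-3\right)^{2} + 2 \left(-3\right)\right)\right) \left(-2\right) = \left(-5 - 21\right) \left(-2\right) = \left(-26\right) \left(-2\right) = 52$)
$\left(2 \left(-3\right) - 4\right) \left(-92\right) + f{\left(13 \right)} = \left(2 \left(-3\right) - 4\right) \left(-92\right) + 52 = \left(-6 - 4\right) \left(-92\right) + 52 = \left(-10\right) \left(-92\right) + 52 = 920 + 52 = 972$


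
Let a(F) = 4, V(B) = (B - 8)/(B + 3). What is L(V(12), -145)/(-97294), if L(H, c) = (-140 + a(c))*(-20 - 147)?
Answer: -11356/48647 ≈ -0.23344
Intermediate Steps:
V(B) = (-8 + B)/(3 + B)
L(H, c) = 22712 (L(H, c) = (-140 + 4)*(-20 - 147) = -136*(-167) = 22712)
L(V(12), -145)/(-97294) = 22712/(-97294) = 22712*(-1/97294) = -11356/48647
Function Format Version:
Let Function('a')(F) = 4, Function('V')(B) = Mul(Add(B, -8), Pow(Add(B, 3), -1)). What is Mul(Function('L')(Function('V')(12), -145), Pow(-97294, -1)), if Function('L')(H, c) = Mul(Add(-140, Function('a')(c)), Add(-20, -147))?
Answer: Rational(-11356, 48647) ≈ -0.23344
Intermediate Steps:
Function('V')(B) = Mul(Pow(Add(3, B), -1), Add(-8, B)) (Function('V')(B) = Mul(Add(-8, B), Pow(Add(3, B), -1)) = Mul(Pow(Add(3, B), -1), Add(-8, B)))
Function('L')(H, c) = 22712 (Function('L')(H, c) = Mul(Add(-140, 4), Add(-20, -147)) = Mul(-136, -167) = 22712)
Mul(Function('L')(Function('V')(12), -145), Pow(-97294, -1)) = Mul(22712, Pow(-97294, -1)) = Mul(22712, Rational(-1, 97294)) = Rational(-11356, 48647)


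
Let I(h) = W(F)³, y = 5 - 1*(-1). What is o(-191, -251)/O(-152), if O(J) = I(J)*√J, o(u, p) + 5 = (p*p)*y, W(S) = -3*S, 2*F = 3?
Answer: 756002*I*√38/13851 ≈ 336.46*I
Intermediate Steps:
F = 3/2 (F = (½)*3 = 3/2 ≈ 1.5000)
y = 6 (y = 5 + 1 = 6)
I(h) = -729/8 (I(h) = (-3*3/2)³ = (-9/2)³ = -729/8)
o(u, p) = -5 + 6*p² (o(u, p) = -5 + (p*p)*6 = -5 + p²*6 = -5 + 6*p²)
O(J) = -729*√J/8
o(-191, -251)/O(-152) = (-5 + 6*(-251)²)/((-729*I*√38/4)) = (-5 + 6*63001)/((-729*I*√38/4)) = (-5 + 378006)/((-729*I*√38/4)) = 378001*(2*I*√38/13851) = 756002*I*√38/13851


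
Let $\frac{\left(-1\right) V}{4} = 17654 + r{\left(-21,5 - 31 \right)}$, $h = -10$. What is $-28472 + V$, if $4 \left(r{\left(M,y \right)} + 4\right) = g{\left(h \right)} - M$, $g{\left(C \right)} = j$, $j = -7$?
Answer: $-99086$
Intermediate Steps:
$g{\left(C \right)} = -7$
$r{\left(M,y \right)} = - \frac{23}{4} - \frac{M}{4}$ ($r{\left(M,y \right)} = -4 + \frac{-7 - M}{4} = -4 - \left(\frac{7}{4} + \frac{M}{4}\right) = - \frac{23}{4} - \frac{M}{4}$)
$V = -70614$ ($V = - 4 \left(17654 - \frac{1}{2}\right) = \left(-4\right) \frac{35307}{2} = -70614$)
$-28472 + V = -28472 - 70614 = -99086$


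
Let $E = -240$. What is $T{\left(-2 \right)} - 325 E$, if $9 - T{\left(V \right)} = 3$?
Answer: $78006$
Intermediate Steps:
$T{\left(V \right)} = 6$ ($T{\left(V \right)} = 9 - 3 = 6$)
$T{\left(-2 \right)} - 325 E = 6 - -78000 = 6 + 78000 = 78006$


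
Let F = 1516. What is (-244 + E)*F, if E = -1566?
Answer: -2743960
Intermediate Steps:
(-244 + E)*F = (-244 - 1566)*1516 = -1810*1516 = -2743960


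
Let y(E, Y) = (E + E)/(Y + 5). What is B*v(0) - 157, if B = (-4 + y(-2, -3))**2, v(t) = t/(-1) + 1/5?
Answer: -749/5 ≈ -149.80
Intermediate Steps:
y(E, Y) = 2*E/(5 + Y) (y(E, Y) = (2*E)/(5 + Y) = 2*E/(5 + Y))
v(t) = 1/5 - t (v(t) = t*(-1) + 1*(1/5) = -t + 1/5 = 1/5 - t)
B = 36 (B = (-4 + 2*(-2)/(5 - 3))**2 = (-4 + 2*(-2)/2)**2 = (-4 + 2*(-2)*(1/2))**2 = (-4 - 2)**2 = (-6)**2 = 36)
B*v(0) - 157 = 36*(1/5 - 1*0) - 157 = 36*(1/5 + 0) - 157 = 36*(1/5) - 157 = 36/5 - 157 = -749/5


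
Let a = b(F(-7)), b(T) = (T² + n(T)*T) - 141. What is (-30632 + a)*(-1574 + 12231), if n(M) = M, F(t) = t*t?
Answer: -276772947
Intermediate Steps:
F(t) = t²
b(T) = -141 + 2*T² (b(T) = (T² + T*T) - 141 = (T² + T²) - 141 = 2*T² - 141 = -141 + 2*T²)
a = 4661 (a = -141 + 2*((-7)²)² = -141 + 2*49² = -141 + 2*2401 = -141 + 4802 = 4661)
(-30632 + a)*(-1574 + 12231) = (-30632 + 4661)*(-1574 + 12231) = -25971*10657 = -276772947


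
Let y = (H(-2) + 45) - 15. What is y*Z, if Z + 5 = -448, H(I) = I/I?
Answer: -14043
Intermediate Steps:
H(I) = 1
y = 31 (y = (1 + 45) - 15 = 46 - 15 = 31)
Z = -453 (Z = -5 - 448 = -453)
y*Z = 31*(-453) = -14043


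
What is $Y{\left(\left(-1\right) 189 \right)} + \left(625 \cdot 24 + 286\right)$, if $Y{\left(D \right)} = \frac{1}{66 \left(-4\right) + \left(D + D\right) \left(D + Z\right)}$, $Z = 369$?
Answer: $\frac{1044094943}{68304} \approx 15286.0$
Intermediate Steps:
$Y{\left(D \right)} = \frac{1}{-264 + 2 D \left(369 + D\right)}$ ($Y{\left(D \right)} = \frac{1}{66 \left(-4\right) + \left(D + D\right) \left(D + 369\right)} = \frac{1}{-264 + 2 D \left(369 + D\right)}$)
$Y{\left(\left(-1\right) 189 \right)} + \left(625 \cdot 24 + 286\right) = \frac{1}{2 \left(-132 + \left(\left(-1\right) 189\right)^{2} + 369 \left(\left(-1\right) 189\right)\right)} + \left(625 \cdot 24 + 286\right) = \frac{1}{2 \left(-132 + \left(-189\right)^{2} + 369 \left(-189\right)\right)} + \left(15000 + 286\right) = \frac{1}{2 \left(-132 + 35721 - 69741\right)} + 15286 = \frac{1}{2 \left(-34152\right)} + 15286 = \frac{1}{2} \left(- \frac{1}{34152}\right) + 15286 = - \frac{1}{68304} + 15286 = \frac{1044094943}{68304}$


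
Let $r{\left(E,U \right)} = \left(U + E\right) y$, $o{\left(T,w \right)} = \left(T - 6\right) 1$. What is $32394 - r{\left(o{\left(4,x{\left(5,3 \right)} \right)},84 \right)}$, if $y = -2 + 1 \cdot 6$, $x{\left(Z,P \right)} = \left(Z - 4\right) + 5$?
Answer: $32066$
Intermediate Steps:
$x{\left(Z,P \right)} = 1 + Z$ ($x{\left(Z,P \right)} = \left(-4 + Z\right) + 5 = 1 + Z$)
$o{\left(T,w \right)} = -6 + T$ ($o{\left(T,w \right)} = \left(T - 6\right) 1 = \left(-6 + T\right) 1 = -6 + T$)
$y = 4$ ($y = -2 + 6 = 4$)
$r{\left(E,U \right)} = 4 E + 4 U$ ($r{\left(E,U \right)} = \left(U + E\right) 4 = \left(E + U\right) 4 = 4 E + 4 U$)
$32394 - r{\left(o{\left(4,x{\left(5,3 \right)} \right)},84 \right)} = 32394 - \left(4 \left(-6 + 4\right) + 4 \cdot 84\right) = 32394 - \left(4 \left(-2\right) + 336\right) = 32394 - \left(-8 + 336\right) = 32394 - 328 = 32066$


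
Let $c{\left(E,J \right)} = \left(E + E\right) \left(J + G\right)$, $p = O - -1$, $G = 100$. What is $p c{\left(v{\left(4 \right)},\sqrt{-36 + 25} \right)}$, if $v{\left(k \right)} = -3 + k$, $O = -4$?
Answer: $-600 - 6 i \sqrt{11} \approx -600.0 - 19.9 i$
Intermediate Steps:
$p = -3$ ($p = -4 - -1 = -4 + 1 = -3$)
$c{\left(E,J \right)} = 2 E \left(100 + J\right)$ ($c{\left(E,J \right)} = \left(E + E\right) \left(J + 100\right) = 2 E \left(100 + J\right)$)
$p c{\left(v{\left(4 \right)},\sqrt{-36 + 25} \right)} = - 3 \cdot 2 \left(-3 + 4\right) \left(100 + \sqrt{-36 + 25}\right) = - 3 \cdot 2 \cdot 1 \left(100 + \sqrt{-11}\right) = - 3 \cdot 2 \cdot 1 \left(100 + i \sqrt{11}\right) = - 3 \left(200 + 2 i \sqrt{11}\right) = -600 - 6 i \sqrt{11}$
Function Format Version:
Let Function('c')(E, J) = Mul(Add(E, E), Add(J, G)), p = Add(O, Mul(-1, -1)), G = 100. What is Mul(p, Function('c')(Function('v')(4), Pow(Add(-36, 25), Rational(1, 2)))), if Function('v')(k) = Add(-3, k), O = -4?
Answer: Add(-600, Mul(-6, I, Pow(11, Rational(1, 2)))) ≈ Add(-600.00, Mul(-19.900, I))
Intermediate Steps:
p = -3 (p = Add(-4, Mul(-1, -1)) = Add(-4, 1) = -3)
Function('c')(E, J) = Mul(2, E, Add(100, J)) (Function('c')(E, J) = Mul(Add(E, E), Add(J, 100)) = Mul(Mul(2, E), Add(100, J)) = Mul(2, E, Add(100, J)))
Mul(p, Function('c')(Function('v')(4), Pow(Add(-36, 25), Rational(1, 2)))) = Mul(-3, Mul(2, Add(-3, 4), Add(100, Pow(Add(-36, 25), Rational(1, 2))))) = Mul(-3, Mul(2, 1, Add(100, Pow(-11, Rational(1, 2))))) = Mul(-3, Mul(2, 1, Add(100, Mul(I, Pow(11, Rational(1, 2)))))) = Mul(-3, Add(200, Mul(2, I, Pow(11, Rational(1, 2))))) = Add(-600, Mul(-6, I, Pow(11, Rational(1, 2))))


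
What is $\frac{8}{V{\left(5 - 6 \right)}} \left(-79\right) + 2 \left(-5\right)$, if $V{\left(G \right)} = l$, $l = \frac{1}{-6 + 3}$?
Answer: $1886$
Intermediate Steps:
$l = - \frac{1}{3}$ ($l = \frac{1}{-3} = - \frac{1}{3} \approx -0.33333$)
$V{\left(G \right)} = - \frac{1}{3}$
$\frac{8}{V{\left(5 - 6 \right)}} \left(-79\right) + 2 \left(-5\right) = \frac{8}{- \frac{1}{3}} \left(-79\right) + 2 \left(-5\right) = 8 \left(-3\right) \left(-79\right) - 10 = \left(-24\right) \left(-79\right) - 10 = 1896 - 10 = 1886$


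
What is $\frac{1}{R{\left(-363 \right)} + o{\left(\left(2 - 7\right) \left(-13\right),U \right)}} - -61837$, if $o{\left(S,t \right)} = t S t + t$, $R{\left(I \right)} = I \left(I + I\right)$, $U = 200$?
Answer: $\frac{177084966707}{2863738} \approx 61837.0$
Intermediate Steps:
$R{\left(I \right)} = 2 I^{2}$ ($R{\left(I \right)} = I 2 I = 2 I^{2}$)
$o{\left(S,t \right)} = t + S t^{2}$ ($o{\left(S,t \right)} = S t t + t = S t^{2} + t = t + S t^{2}$)
$\frac{1}{R{\left(-363 \right)} + o{\left(\left(2 - 7\right) \left(-13\right),U \right)}} - -61837 = \frac{1}{2 \left(-363\right)^{2} + 200 \left(1 + \left(2 - 7\right) \left(-13\right) 200\right)} - -61837 = \frac{1}{2 \cdot 131769 + 200 \left(1 + \left(-5\right) \left(-13\right) 200\right)} + 61837 = \frac{1}{263538 + 200 \left(1 + 65 \cdot 200\right)} + 61837 = \frac{1}{263538 + 200 \left(1 + 13000\right)} + 61837 = \frac{1}{263538 + 200 \cdot 13001} + 61837 = \frac{1}{263538 + 2600200} + 61837 = \frac{1}{2863738} + 61837 = \frac{177084966707}{2863738}$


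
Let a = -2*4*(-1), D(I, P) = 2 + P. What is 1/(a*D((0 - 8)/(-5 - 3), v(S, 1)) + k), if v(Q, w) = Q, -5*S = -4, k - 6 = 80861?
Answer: 5/404447 ≈ 1.2363e-5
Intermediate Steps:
k = 80867 (k = 6 + 80861 = 80867)
S = ⅘ (S = -⅕*(-4) = ⅘ ≈ 0.80000)
a = 8 (a = -8*(-1) = 8)
1/(a*D((0 - 8)/(-5 - 3), v(S, 1)) + k) = 1/(8*(2 + ⅘) + 80867) = 1/(8*(14/5) + 80867) = 1/(112/5 + 80867) = 1/(404447/5) = 5/404447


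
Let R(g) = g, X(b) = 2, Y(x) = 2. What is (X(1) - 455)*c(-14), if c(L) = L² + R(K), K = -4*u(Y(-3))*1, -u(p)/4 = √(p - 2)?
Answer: -88788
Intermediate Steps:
u(p) = -4*√(-2 + p) (u(p) = -4*√(p - 2) = -4*√(-2 + p))
K = 0 (K = -(-16)*√(-2 + 2)*1 = -(-16)*√0*1 = -(-16)*0*1 = -4*0*1 = 0*1 = 0)
c(L) = L² (c(L) = L² + 0 = L²)
(X(1) - 455)*c(-14) = (2 - 455)*(-14)² = -453*196 = -88788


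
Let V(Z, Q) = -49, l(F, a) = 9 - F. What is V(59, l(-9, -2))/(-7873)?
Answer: 49/7873 ≈ 0.0062238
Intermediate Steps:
V(59, l(-9, -2))/(-7873) = -49/(-7873) = -49*(-1/7873) = 49/7873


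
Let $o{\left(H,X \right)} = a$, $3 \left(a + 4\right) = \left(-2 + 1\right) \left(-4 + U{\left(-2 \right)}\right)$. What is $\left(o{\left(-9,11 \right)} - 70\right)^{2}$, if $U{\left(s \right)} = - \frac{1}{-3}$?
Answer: $\frac{429025}{81} \approx 5296.6$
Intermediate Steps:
$U{\left(s \right)} = \frac{1}{3}$ ($U{\left(s \right)} = \left(-1\right) \left(- \frac{1}{3}\right) = \frac{1}{3}$)
$a = - \frac{25}{9}$ ($a = -4 + \frac{\left(-2 + 1\right) \left(-4 + \frac{1}{3}\right)}{3} = -4 + \frac{\left(-1\right) \left(- \frac{11}{3}\right)}{3} = -4 + \frac{1}{3} \cdot \frac{11}{3} = -4 + \frac{11}{9} = - \frac{25}{9} \approx -2.7778$)
$o{\left(H,X \right)} = - \frac{25}{9}$
$\left(o{\left(-9,11 \right)} - 70\right)^{2} = \left(- \frac{25}{9} - 70\right)^{2} = \left(- \frac{655}{9}\right)^{2} = \frac{429025}{81}$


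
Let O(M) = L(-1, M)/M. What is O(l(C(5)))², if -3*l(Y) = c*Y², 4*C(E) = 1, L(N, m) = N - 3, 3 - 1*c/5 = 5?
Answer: 9216/25 ≈ 368.64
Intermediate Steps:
c = -10 (c = 15 - 5*5 = 15 - 25 = -10)
L(N, m) = -3 + N
C(E) = ¼ (C(E) = (¼)*1 = ¼)
l(Y) = 10*Y²/3 (l(Y) = -(-10)*Y²/3 = 10*Y²/3)
O(M) = -4/M (O(M) = (-3 - 1)/M = -4/M)
O(l(C(5)))² = (-4/(10*(¼)²/3))² = (-4/((10/3)*(1/16)))² = (-4/5/24)² = (-4*24/5)² = (-96/5)² = 9216/25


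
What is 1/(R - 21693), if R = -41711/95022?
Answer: -95022/2061353957 ≈ -4.6097e-5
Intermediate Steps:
R = -41711/95022 (R = -41711*1/95022 = -41711/95022 ≈ -0.43896)
1/(R - 21693) = 1/(-41711/95022 - 21693) = 1/(-2061353957/95022) = -95022/2061353957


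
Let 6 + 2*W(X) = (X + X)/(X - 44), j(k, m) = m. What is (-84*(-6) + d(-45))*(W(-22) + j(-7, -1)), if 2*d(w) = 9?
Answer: -3729/2 ≈ -1864.5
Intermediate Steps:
d(w) = 9/2 (d(w) = (1/2)*9 = 9/2)
W(X) = -3 + X/(-44 + X) (W(X) = -3 + ((X + X)/(X - 44))/2 = -3 + ((2*X)/(-44 + X))/2 = -3 + (2*X/(-44 + X))/2 = -3 + X/(-44 + X))
(-84*(-6) + d(-45))*(W(-22) + j(-7, -1)) = (-84*(-6) + 9/2)*(2*(66 - 1*(-22))/(-44 - 22) - 1) = (504 + 9/2)*(2*(66 + 22)/(-66) - 1) = 1017*(2*(-1/66)*88 - 1)/2 = 1017*(-8/3 - 1)/2 = (1017/2)*(-11/3) = -3729/2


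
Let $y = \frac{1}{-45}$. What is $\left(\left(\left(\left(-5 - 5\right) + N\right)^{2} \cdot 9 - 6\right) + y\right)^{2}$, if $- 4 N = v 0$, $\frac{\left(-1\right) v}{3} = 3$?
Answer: $\frac{1618372441}{2025} \approx 7.992 \cdot 10^{5}$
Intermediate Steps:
$v = -9$ ($v = \left(-3\right) 3 = -9$)
$y = - \frac{1}{45} \approx -0.022222$
$N = 0$ ($N = - \frac{\left(-9\right) 0}{4} = \left(- \frac{1}{4}\right) 0 = 0$)
$\left(\left(\left(\left(-5 - 5\right) + N\right)^{2} \cdot 9 - 6\right) + y\right)^{2} = \left(\left(\left(\left(-5 - 5\right) + 0\right)^{2} \cdot 9 - 6\right) - \frac{1}{45}\right)^{2} = \left(\left(\left(-10 + 0\right)^{2} \cdot 9 - 6\right) - \frac{1}{45}\right)^{2} = \left(\left(\left(-10\right)^{2} \cdot 9 - 6\right) - \frac{1}{45}\right)^{2} = \left(\left(100 \cdot 9 - 6\right) - \frac{1}{45}\right)^{2} = \left(\left(900 - 6\right) - \frac{1}{45}\right)^{2} = \left(894 - \frac{1}{45}\right)^{2} = \left(\frac{40229}{45}\right)^{2} = \frac{1618372441}{2025}$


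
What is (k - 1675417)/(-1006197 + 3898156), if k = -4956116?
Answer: -6631533/2891959 ≈ -2.2931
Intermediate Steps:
(k - 1675417)/(-1006197 + 3898156) = (-4956116 - 1675417)/(-1006197 + 3898156) = -6631533/2891959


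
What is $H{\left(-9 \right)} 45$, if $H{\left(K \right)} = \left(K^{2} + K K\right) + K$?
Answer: $6885$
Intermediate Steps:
$H{\left(K \right)} = K + 2 K^{2}$ ($H{\left(K \right)} = \left(K^{2} + K^{2}\right) + K = 2 K^{2} + K = K + 2 K^{2}$)
$H{\left(-9 \right)} 45 = - 9 \left(1 + 2 \left(-9\right)\right) 45 = - 9 \left(1 - 18\right) 45 = \left(-9\right) \left(-17\right) 45 = 153 \cdot 45 = 6885$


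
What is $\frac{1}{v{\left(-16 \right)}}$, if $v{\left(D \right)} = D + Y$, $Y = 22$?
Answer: $\frac{1}{6} \approx 0.16667$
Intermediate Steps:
$v{\left(D \right)} = 22 + D$ ($v{\left(D \right)} = D + 22 = 22 + D$)
$\frac{1}{v{\left(-16 \right)}} = \frac{1}{22 - 16} = \frac{1}{6}$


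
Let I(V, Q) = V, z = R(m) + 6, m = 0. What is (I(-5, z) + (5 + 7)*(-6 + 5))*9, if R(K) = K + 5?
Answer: -153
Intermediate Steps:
R(K) = 5 + K
z = 11 (z = (5 + 0) + 6 = 5 + 6 = 11)
(I(-5, z) + (5 + 7)*(-6 + 5))*9 = (-5 + (5 + 7)*(-6 + 5))*9 = (-5 + 12*(-1))*9 = (-5 - 12)*9 = -17*9 = -153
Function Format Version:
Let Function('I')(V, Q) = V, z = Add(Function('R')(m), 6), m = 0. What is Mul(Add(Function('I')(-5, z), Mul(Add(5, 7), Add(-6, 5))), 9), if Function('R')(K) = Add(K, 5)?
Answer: -153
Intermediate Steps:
Function('R')(K) = Add(5, K)
z = 11 (z = Add(Add(5, 0), 6) = Add(5, 6) = 11)
Mul(Add(Function('I')(-5, z), Mul(Add(5, 7), Add(-6, 5))), 9) = Mul(Add(-5, Mul(Add(5, 7), Add(-6, 5))), 9) = Mul(Add(-5, Mul(12, -1)), 9) = Mul(Add(-5, -12), 9) = Mul(-17, 9) = -153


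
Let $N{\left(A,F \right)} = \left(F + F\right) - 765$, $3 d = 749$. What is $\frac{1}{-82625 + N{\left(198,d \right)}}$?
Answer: $- \frac{3}{248672} \approx -1.2064 \cdot 10^{-5}$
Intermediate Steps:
$d = \frac{749}{3}$ ($d = \frac{1}{3} \cdot 749 = \frac{749}{3} \approx 249.67$)
$N{\left(A,F \right)} = -765 + 2 F$ ($N{\left(A,F \right)} = 2 F - 765 = -765 + 2 F$)
$\frac{1}{-82625 + N{\left(198,d \right)}} = \frac{1}{-82625 + \left(-765 + 2 \cdot \frac{749}{3}\right)} = \frac{1}{-82625 + \left(-765 + \frac{1498}{3}\right)} = \frac{1}{-82625 - \frac{797}{3}} = \frac{1}{- \frac{248672}{3}} = - \frac{3}{248672}$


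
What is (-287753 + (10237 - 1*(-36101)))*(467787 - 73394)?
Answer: -95212386095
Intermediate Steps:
(-287753 + (10237 - 1*(-36101)))*(467787 - 73394) = (-287753 + (10237 + 36101))*394393 = (-287753 + 46338)*394393 = -241415*394393 = -95212386095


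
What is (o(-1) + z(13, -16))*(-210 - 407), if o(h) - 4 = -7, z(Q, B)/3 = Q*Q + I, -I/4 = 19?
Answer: -170292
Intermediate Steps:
I = -76 (I = -4*19 = -76)
z(Q, B) = -228 + 3*Q**2 (z(Q, B) = 3*(Q*Q - 76) = 3*(Q**2 - 76) = 3*(-76 + Q**2) = -228 + 3*Q**2)
o(h) = -3 (o(h) = 4 - 7 = -3)
(o(-1) + z(13, -16))*(-210 - 407) = (-3 + (-228 + 3*13**2))*(-210 - 407) = (-3 + (-228 + 3*169))*(-617) = (-3 + (-228 + 507))*(-617) = (-3 + 279)*(-617) = 276*(-617) = -170292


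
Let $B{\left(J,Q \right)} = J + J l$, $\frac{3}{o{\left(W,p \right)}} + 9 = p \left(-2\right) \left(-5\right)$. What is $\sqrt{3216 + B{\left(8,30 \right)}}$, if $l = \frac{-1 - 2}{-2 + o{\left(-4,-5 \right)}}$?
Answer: $\frac{4 \sqrt{24470}}{11} \approx 56.883$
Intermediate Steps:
$o{\left(W,p \right)} = \frac{3}{-9 + 10 p}$ ($o{\left(W,p \right)} = \frac{3}{-9 + p \left(-2\right) \left(-5\right)} = \frac{3}{-9 + - 2 p \left(-5\right)} = \frac{3}{-9 + 10 p}$)
$l = \frac{177}{121}$ ($l = \frac{-1 - 2}{-2 + \frac{3}{-9 + 10 \left(-5\right)}} = - \frac{3}{-2 + \frac{3}{-9 - 50}} = - \frac{3}{-2 + \frac{3}{-59}} = - \frac{3}{-2 + 3 \left(- \frac{1}{59}\right)} = - \frac{3}{-2 - \frac{3}{59}} = - \frac{3}{- \frac{121}{59}} = \left(-3\right) \left(- \frac{59}{121}\right) = \frac{177}{121} \approx 1.4628$)
$B{\left(J,Q \right)} = \frac{298 J}{121}$ ($B{\left(J,Q \right)} = J + J \frac{177}{121} = J + \frac{177 J}{121} = \frac{298 J}{121}$)
$\sqrt{3216 + B{\left(8,30 \right)}} = \sqrt{3216 + \frac{298}{121} \cdot 8} = \sqrt{3216 + \frac{2384}{121}} = \sqrt{\frac{391520}{121}} = \frac{4 \sqrt{24470}}{11}$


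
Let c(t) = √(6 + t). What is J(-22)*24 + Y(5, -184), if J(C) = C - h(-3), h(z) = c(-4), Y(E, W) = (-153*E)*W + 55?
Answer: 140287 - 24*√2 ≈ 1.4025e+5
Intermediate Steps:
Y(E, W) = 55 - 153*E*W (Y(E, W) = -153*E*W + 55 = 55 - 153*E*W)
h(z) = √2 (h(z) = √(6 - 4) = √2)
J(C) = C - √2
J(-22)*24 + Y(5, -184) = (-22 - √2)*24 + (55 - 153*5*(-184)) = (-528 - 24*√2) + (55 + 140760) = (-528 - 24*√2) + 140815 = 140287 - 24*√2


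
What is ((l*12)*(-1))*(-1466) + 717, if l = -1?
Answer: -16875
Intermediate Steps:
((l*12)*(-1))*(-1466) + 717 = (-1*12*(-1))*(-1466) + 717 = -12*(-1)*(-1466) + 717 = 12*(-1466) + 717 = -17592 + 717 = -16875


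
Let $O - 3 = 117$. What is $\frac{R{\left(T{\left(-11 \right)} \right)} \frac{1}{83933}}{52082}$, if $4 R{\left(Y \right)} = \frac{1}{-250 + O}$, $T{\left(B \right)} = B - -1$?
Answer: $- \frac{1}{2273127223120} \approx -4.3992 \cdot 10^{-13}$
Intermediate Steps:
$O = 120$ ($O = 3 + 117 = 120$)
$T{\left(B \right)} = 1 + B$ ($T{\left(B \right)} = B + 1 = 1 + B$)
$R{\left(Y \right)} = - \frac{1}{520}$ ($R{\left(Y \right)} = \frac{1}{4 \left(-250 + 120\right)} = \frac{1}{4 \left(-130\right)} = \frac{1}{4} \left(- \frac{1}{130}\right) = - \frac{1}{520}$)
$\frac{R{\left(T{\left(-11 \right)} \right)} \frac{1}{83933}}{52082} = \frac{\left(- \frac{1}{520}\right) \frac{1}{83933}}{52082} = \left(- \frac{1}{520}\right) \frac{1}{83933} \cdot \frac{1}{52082} = \left(- \frac{1}{43645160}\right) \frac{1}{52082} = - \frac{1}{2273127223120}$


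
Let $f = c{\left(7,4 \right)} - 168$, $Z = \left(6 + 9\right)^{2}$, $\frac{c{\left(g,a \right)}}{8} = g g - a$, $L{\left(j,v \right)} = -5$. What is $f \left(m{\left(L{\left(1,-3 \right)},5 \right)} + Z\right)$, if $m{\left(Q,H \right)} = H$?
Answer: $44160$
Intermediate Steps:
$c{\left(g,a \right)} = - 8 a + 8 g^{2}$ ($c{\left(g,a \right)} = 8 \left(g g - a\right) = 8 \left(g^{2} - a\right) = - 8 a + 8 g^{2}$)
$Z = 225$ ($Z = 15^{2} = 225$)
$f = 192$ ($f = \left(\left(-8\right) 4 + 8 \cdot 7^{2}\right) - 168 = \left(-32 + 8 \cdot 49\right) - 168 = \left(-32 + 392\right) - 168 = 360 - 168 = 192$)
$f \left(m{\left(L{\left(1,-3 \right)},5 \right)} + Z\right) = 192 \left(5 + 225\right) = 192 \cdot 230 = 44160$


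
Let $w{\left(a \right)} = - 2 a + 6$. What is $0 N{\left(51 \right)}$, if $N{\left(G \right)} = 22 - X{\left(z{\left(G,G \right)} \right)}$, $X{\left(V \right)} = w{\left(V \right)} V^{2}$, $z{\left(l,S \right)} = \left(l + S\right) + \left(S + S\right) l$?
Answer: $0$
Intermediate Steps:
$w{\left(a \right)} = 6 - 2 a$
$z{\left(l,S \right)} = S + l + 2 S l$ ($z{\left(l,S \right)} = \left(S + l\right) + 2 S l = S + l + 2 S l$)
$X{\left(V \right)} = V^{2} \left(6 - 2 V\right)$ ($X{\left(V \right)} = \left(6 - 2 V\right) V^{2} = V^{2} \left(6 - 2 V\right)$)
$N{\left(G \right)} = 22 - 2 \left(2 G + 2 G^{2}\right)^{2} \left(3 - 2 G - 2 G^{2}\right)$ ($N{\left(G \right)} = 22 - 2 \left(G + G + 2 G G\right)^{2} \left(3 - \left(G + G + 2 G G\right)\right) = 22 - 2 \left(G + G + 2 G^{2}\right)^{2} \left(3 - \left(G + G + 2 G^{2}\right)\right) = 22 - 2 \left(2 G + 2 G^{2}\right)^{2} \left(3 - \left(2 G + 2 G^{2}\right)\right) = 22 - 2 \left(2 G + 2 G^{2}\right)^{2} \left(3 - 2 G - 2 G^{2}\right)$)
$0 N{\left(51 \right)} = 0 \left(22 + 8 \cdot 51^{2} \left(1 + 51\right)^{2} \left(-3 + 2 \cdot 51 + 2 \cdot 51^{2}\right)\right) = 0 \left(22 + 8 \cdot 2601 \cdot 52^{2} \left(-3 + 102 + 2 \cdot 2601\right)\right) = 0 \left(22 + 8 \cdot 2601 \cdot 2704 \left(-3 + 102 + 5202\right)\right) = 0 \left(22 + 8 \cdot 2601 \cdot 2704 \cdot 5301\right) = 0 \left(22 + 298259874432\right) = 0 \cdot 298259874454 = 0$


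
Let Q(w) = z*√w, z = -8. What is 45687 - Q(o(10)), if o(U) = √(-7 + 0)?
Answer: 45687 + 8*7^(¼)*√I ≈ 45696.0 + 9.2013*I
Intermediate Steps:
o(U) = I*√7 (o(U) = √(-7) = I*√7)
Q(w) = -8*√w
45687 - Q(o(10)) = 45687 - (-8)*√(I*√7) = 45687 - (-8)*7^(¼)*√I = 45687 + 8*7^(¼)*√I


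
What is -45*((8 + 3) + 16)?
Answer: -1215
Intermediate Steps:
-45*((8 + 3) + 16) = -45*(11 + 16) = -45*27 = -1215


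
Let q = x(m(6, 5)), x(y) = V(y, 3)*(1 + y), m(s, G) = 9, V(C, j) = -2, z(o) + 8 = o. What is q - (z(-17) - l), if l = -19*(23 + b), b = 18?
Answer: -774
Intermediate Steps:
z(o) = -8 + o
x(y) = -2 - 2*y (x(y) = -2*(1 + y) = -2 - 2*y)
l = -779 (l = -19*(23 + 18) = -19*41 = -779)
q = -20 (q = -2 - 2*9 = -2 - 18 = -20)
q - (z(-17) - l) = -20 - ((-8 - 17) - 1*(-779)) = -20 - (-25 + 779) = -20 - 1*754 = -20 - 754 = -774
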